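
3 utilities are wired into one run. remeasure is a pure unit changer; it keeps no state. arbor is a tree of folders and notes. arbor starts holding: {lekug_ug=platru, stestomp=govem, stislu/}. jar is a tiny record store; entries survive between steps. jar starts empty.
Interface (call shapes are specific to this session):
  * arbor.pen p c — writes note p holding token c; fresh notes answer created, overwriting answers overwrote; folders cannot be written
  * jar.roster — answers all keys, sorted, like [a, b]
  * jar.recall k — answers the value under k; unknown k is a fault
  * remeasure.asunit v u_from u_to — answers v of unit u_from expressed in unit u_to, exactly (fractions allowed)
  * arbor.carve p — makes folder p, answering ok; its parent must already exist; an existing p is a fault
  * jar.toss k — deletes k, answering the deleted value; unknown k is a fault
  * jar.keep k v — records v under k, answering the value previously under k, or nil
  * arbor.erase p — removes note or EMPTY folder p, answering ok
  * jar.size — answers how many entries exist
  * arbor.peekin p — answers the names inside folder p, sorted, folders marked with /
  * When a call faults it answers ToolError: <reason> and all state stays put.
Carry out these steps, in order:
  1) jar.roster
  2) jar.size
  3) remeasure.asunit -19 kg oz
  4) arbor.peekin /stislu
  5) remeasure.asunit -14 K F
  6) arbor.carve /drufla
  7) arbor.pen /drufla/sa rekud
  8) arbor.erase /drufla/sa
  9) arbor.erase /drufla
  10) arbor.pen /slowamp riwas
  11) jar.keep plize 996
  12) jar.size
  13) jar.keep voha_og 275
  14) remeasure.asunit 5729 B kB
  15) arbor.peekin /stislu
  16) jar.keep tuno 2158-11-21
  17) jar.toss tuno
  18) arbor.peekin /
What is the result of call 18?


I invoke jar.roster, — result: [].
Using jar.size(), which returns 0.
I run remeasure.asunit with -19, kg, oz: -30400000000/45359237.
I invoke arbor.peekin with /stislu, and observe [].
I invoke remeasure.asunit with -14, K, F, — result: -48487/100.
Then arbor.carve with /drufla: ok.
I invoke arbor.pen with /drufla/sa, rekud, and observe created.
I call arbor.erase with /drufla/sa, giving ok.
I try arbor.erase with /drufla, and observe ok.
I invoke arbor.pen with /slowamp, riwas, → created.
Invoking jar.keep with plize, 996: nil.
Invoking jar.size(), — result: 1.
Calling jar.keep with voha_og, 275: nil.
Then remeasure.asunit with 5729, B, kB, which returns 5729/1000.
Using arbor.peekin with /stislu, and observe [].
I invoke jar.keep with tuno, 2158-11-21, and get nil.
Now I run jar.toss with tuno, and observe 2158-11-21.
I invoke arbor.peekin with /, and see [lekug_ug, slowamp, stestomp, stislu/].

Answer: [lekug_ug, slowamp, stestomp, stislu/]


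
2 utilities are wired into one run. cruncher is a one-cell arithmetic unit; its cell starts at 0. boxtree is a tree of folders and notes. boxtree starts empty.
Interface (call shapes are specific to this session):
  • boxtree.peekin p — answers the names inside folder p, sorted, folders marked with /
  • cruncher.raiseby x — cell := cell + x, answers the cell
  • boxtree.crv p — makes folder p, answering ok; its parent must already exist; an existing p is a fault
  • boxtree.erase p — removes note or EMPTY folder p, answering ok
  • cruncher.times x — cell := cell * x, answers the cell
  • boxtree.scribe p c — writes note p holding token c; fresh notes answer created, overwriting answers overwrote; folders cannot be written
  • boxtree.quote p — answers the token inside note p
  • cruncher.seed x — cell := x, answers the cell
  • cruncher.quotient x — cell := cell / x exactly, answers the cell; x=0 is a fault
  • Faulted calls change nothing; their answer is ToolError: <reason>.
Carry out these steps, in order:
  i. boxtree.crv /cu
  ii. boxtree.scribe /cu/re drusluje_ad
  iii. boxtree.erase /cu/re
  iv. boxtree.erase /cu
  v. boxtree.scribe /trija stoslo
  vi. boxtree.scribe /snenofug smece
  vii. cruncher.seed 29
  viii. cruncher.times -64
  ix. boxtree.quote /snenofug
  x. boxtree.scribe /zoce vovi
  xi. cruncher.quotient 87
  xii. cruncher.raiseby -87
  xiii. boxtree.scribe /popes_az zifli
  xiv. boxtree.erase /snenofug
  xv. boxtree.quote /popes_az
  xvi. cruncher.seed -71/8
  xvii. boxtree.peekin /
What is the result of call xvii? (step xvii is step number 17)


Answer: [popes_az, trija, zoce]

Derivation:
Using crv with p=/cu, and see ok.
Using scribe with p=/cu/re, c=drusluje_ad, and see created.
Then erase with p=/cu/re, and observe ok.
Now I run erase with p=/cu: ok.
Calling scribe with p=/trija, c=stoslo, and see created.
I call scribe with p=/snenofug, c=smece, giving created.
I use seed with x=29: 29.
Now I run times with x=-64, and observe -1856.
I use quote with p=/snenofug, and see smece.
I try scribe with p=/zoce, c=vovi, — result: created.
Next I call quotient with x=87, → -64/3.
I try raiseby with x=-87, giving -325/3.
Invoking scribe with p=/popes_az, c=zifli, — result: created.
I use erase with p=/snenofug, and observe ok.
I use quote with p=/popes_az, yielding zifli.
I try seed with x=-71/8, and see -71/8.
Now I run peekin with p=/, and see [popes_az, trija, zoce].


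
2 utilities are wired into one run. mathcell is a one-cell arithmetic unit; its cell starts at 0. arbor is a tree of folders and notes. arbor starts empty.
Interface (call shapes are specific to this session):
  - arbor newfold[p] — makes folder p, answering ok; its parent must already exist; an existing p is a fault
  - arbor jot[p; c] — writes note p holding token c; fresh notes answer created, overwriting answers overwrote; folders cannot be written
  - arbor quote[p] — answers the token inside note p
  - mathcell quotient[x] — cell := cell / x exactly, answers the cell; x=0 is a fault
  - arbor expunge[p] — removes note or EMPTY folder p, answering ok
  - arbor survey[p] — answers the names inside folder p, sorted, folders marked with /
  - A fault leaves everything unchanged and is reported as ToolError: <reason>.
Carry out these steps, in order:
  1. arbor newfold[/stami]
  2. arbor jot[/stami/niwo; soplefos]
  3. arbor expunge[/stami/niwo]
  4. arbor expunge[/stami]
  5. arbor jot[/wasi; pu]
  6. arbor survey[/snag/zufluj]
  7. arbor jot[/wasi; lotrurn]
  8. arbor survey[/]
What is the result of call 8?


Answer: [wasi]

Derivation:
> arbor newfold p=/stami
= ok
> arbor jot p=/stami/niwo c=soplefos
= created
> arbor expunge p=/stami/niwo
= ok
> arbor expunge p=/stami
= ok
> arbor jot p=/wasi c=pu
= created
> arbor survey p=/snag/zufluj
= ToolError: not found
> arbor jot p=/wasi c=lotrurn
= overwrote
> arbor survey p=/
= [wasi]


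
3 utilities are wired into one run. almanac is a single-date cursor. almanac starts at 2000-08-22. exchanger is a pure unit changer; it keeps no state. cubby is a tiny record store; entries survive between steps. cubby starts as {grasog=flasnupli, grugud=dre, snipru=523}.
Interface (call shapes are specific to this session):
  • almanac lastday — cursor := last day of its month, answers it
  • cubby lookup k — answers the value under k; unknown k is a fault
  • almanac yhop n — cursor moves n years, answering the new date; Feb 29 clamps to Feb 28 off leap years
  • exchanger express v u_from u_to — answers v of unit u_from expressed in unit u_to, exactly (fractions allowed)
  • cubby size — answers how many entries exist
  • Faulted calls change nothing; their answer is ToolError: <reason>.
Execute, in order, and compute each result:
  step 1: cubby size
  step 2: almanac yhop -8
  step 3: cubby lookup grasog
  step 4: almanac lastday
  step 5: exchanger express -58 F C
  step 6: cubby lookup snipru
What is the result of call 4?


Answer: 1992-08-31

Derivation:
Then cubby size(), — result: 3.
Calling almanac yhop with n: -8, — result: 1992-08-22.
I try cubby lookup with k: grasog, and get flasnupli.
I invoke almanac lastday, and get 1992-08-31.
I run exchanger express with v: -58, u_from: F, u_to: C, giving -50.
Next I call cubby lookup with k: snipru, and observe 523.


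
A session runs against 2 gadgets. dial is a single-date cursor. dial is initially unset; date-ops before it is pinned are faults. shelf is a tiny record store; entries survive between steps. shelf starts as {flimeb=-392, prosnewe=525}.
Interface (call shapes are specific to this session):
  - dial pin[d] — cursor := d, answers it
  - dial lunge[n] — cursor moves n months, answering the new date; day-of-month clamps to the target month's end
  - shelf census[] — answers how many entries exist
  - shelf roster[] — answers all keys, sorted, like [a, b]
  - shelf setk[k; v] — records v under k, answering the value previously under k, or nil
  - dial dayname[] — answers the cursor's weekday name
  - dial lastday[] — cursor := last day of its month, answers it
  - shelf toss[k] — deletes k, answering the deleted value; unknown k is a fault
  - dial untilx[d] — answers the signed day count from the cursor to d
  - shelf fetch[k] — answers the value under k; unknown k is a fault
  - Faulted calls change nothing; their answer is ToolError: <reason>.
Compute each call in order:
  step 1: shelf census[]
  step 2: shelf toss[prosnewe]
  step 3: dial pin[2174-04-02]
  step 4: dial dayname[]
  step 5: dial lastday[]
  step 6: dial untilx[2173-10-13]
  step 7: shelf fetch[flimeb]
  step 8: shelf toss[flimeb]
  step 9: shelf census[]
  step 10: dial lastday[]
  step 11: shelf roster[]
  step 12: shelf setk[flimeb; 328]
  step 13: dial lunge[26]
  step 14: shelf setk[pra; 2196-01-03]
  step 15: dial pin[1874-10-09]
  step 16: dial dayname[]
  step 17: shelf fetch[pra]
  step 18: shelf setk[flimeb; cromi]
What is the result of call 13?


Answer: 2176-06-30

Derivation:
CALL shelf census[]
RET  2
CALL shelf toss[k=prosnewe]
RET  525
CALL dial pin[d=2174-04-02]
RET  2174-04-02
CALL dial dayname[]
RET  Saturday
CALL dial lastday[]
RET  2174-04-30
CALL dial untilx[d=2173-10-13]
RET  -199
CALL shelf fetch[k=flimeb]
RET  -392
CALL shelf toss[k=flimeb]
RET  -392
CALL shelf census[]
RET  0
CALL dial lastday[]
RET  2174-04-30
CALL shelf roster[]
RET  []
CALL shelf setk[k=flimeb; v=328]
RET  nil
CALL dial lunge[n=26]
RET  2176-06-30
CALL shelf setk[k=pra; v=2196-01-03]
RET  nil
CALL dial pin[d=1874-10-09]
RET  1874-10-09
CALL dial dayname[]
RET  Friday
CALL shelf fetch[k=pra]
RET  2196-01-03
CALL shelf setk[k=flimeb; v=cromi]
RET  328


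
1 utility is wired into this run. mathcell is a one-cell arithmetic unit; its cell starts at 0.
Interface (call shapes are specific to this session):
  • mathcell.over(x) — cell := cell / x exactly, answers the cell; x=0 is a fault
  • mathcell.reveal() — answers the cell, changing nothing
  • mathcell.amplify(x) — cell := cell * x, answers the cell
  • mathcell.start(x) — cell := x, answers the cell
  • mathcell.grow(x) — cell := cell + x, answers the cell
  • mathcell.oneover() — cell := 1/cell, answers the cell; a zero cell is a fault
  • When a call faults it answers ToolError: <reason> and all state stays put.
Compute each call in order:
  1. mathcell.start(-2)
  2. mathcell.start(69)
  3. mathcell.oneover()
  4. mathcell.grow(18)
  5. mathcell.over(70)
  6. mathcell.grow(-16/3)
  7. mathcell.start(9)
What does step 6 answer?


I call start with x=-2, → -2.
I call start with x=69, yielding 69.
I run oneover, — result: 1/69.
Calling grow with x=18, — result: 1243/69.
I try over with x=70, — result: 1243/4830.
I use grow with x=-16/3, giving -24517/4830.
Now I run start with x=9, — result: 9.

Answer: -24517/4830


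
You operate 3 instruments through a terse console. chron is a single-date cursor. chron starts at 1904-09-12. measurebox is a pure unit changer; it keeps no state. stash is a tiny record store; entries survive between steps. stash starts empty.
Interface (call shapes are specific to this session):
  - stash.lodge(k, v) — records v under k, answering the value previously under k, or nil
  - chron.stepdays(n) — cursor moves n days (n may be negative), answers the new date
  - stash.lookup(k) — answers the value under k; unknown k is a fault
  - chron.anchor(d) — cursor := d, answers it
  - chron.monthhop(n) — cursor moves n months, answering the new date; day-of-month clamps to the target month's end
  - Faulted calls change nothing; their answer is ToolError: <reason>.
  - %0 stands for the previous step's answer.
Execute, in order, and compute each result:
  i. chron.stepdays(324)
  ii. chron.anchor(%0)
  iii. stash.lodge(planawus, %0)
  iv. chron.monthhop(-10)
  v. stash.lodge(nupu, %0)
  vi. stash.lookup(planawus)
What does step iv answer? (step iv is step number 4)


~$ stepdays n='324'
  1905-08-02
~$ anchor d='%0'
  1905-08-02
~$ lodge k='planawus' v='%0'
  nil
~$ monthhop n='-10'
  1904-10-02
~$ lodge k='nupu' v='%0'
  nil
~$ lookup k='planawus'
  1905-08-02

Answer: 1904-10-02


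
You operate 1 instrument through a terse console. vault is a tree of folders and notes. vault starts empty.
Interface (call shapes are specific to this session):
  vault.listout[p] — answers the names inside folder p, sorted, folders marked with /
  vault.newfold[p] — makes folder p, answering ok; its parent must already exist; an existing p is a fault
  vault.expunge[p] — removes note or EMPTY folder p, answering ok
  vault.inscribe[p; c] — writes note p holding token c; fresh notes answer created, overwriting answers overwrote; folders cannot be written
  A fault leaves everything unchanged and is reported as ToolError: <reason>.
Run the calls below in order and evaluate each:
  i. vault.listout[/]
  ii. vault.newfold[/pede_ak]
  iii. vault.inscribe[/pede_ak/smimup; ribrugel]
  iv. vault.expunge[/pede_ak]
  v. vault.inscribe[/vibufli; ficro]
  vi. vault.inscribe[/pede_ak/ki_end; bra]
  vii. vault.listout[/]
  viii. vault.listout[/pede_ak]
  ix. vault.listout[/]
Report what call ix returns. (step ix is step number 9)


Answer: [pede_ak/, vibufli]

Derivation:
I run vault.listout on p=/, yielding [].
I invoke vault.newfold on p=/pede_ak, — result: ok.
I try vault.inscribe on p=/pede_ak/smimup, c=ribrugel, and see created.
Calling vault.expunge on p=/pede_ak: ToolError: not empty.
Using vault.inscribe on p=/vibufli, c=ficro, which returns created.
I try vault.inscribe on p=/pede_ak/ki_end, c=bra, and get created.
I use vault.listout on p=/, yielding [pede_ak/, vibufli].
Then vault.listout on p=/pede_ak, → [ki_end, smimup].
Next I call vault.listout on p=/, and see [pede_ak/, vibufli].


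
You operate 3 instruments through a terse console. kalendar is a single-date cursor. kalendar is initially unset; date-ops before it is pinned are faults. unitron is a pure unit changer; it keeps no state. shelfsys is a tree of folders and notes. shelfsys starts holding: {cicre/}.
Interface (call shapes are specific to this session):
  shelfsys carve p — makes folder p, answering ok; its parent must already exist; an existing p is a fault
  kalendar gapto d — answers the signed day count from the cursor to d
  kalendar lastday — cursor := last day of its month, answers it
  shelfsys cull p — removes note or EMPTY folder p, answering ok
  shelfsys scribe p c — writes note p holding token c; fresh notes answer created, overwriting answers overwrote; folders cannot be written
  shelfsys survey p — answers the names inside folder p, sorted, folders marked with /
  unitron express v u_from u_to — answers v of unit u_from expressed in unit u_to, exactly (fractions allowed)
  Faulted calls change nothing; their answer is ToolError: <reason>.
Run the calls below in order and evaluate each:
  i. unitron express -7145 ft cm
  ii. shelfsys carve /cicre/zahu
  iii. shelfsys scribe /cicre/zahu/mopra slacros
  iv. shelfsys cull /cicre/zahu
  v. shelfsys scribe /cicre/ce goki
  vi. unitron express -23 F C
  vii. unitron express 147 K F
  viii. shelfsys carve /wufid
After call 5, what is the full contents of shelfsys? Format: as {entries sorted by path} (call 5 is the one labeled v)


! unitron express(-7145, ft, cm) == -1088898/5
! shelfsys carve(/cicre/zahu) == ok
! shelfsys scribe(/cicre/zahu/mopra, slacros) == created
! shelfsys cull(/cicre/zahu) == ToolError: not empty
! shelfsys scribe(/cicre/ce, goki) == created
! unitron express(-23, F, C) == -275/9
! unitron express(147, K, F) == -19507/100
! shelfsys carve(/wufid) == ok

Answer: {cicre/, cicre/ce=goki, cicre/zahu/, cicre/zahu/mopra=slacros}


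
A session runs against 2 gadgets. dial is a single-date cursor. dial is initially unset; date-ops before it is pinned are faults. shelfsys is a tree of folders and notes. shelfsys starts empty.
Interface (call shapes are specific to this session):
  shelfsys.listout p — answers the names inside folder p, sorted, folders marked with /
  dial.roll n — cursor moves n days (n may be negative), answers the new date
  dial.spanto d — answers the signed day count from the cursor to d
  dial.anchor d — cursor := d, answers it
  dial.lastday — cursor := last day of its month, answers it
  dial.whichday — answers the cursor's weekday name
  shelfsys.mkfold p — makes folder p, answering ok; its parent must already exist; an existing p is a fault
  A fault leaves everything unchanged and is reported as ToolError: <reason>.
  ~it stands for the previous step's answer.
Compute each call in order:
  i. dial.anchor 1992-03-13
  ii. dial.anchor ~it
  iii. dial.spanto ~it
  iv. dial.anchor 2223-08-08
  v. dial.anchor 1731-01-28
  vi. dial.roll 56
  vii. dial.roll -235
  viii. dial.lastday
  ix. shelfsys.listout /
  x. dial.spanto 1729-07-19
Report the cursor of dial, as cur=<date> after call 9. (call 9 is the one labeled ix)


Answer: cur=1730-08-31

Derivation:
-> dial.anchor(1992-03-13)
<- 1992-03-13
-> dial.anchor(~it)
<- 1992-03-13
-> dial.spanto(~it)
<- 0
-> dial.anchor(2223-08-08)
<- 2223-08-08
-> dial.anchor(1731-01-28)
<- 1731-01-28
-> dial.roll(56)
<- 1731-03-25
-> dial.roll(-235)
<- 1730-08-02
-> dial.lastday()
<- 1730-08-31
-> shelfsys.listout(/)
<- []
-> dial.spanto(1729-07-19)
<- -408


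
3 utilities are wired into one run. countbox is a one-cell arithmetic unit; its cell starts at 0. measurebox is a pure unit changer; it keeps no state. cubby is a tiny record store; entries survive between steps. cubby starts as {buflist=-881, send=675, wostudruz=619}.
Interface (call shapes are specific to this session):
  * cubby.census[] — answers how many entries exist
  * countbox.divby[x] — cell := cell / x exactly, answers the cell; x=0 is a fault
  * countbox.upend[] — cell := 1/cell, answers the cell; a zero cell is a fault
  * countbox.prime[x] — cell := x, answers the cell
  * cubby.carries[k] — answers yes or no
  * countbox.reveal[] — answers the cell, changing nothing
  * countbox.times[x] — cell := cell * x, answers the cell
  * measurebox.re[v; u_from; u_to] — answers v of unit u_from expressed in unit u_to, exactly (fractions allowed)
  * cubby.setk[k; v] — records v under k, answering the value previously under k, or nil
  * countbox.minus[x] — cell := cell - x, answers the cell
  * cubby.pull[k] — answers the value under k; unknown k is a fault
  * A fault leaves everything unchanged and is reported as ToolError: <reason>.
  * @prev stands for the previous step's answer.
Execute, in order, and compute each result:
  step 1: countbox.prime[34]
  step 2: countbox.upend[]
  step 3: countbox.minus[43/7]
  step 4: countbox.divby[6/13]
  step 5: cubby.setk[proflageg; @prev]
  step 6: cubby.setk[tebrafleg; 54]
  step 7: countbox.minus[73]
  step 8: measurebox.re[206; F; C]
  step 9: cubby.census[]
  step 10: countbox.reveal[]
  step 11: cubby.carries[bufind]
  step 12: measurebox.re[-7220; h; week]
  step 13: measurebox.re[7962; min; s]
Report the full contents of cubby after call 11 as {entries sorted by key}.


> countbox.prime x: 34
[out] 34
> countbox.upend
[out] 1/34
> countbox.minus x: 43/7
[out] -1455/238
> countbox.divby x: 6/13
[out] -6305/476
> cubby.setk k: proflageg v: @prev
[out] nil
> cubby.setk k: tebrafleg v: 54
[out] nil
> countbox.minus x: 73
[out] -41053/476
> measurebox.re v: 206 u_from: F u_to: C
[out] 290/3
> cubby.census
[out] 5
> countbox.reveal
[out] -41053/476
> cubby.carries k: bufind
[out] no
> measurebox.re v: -7220 u_from: h u_to: week
[out] -1805/42
> measurebox.re v: 7962 u_from: min u_to: s
[out] 477720

Answer: {buflist=-881, proflageg=-6305/476, send=675, tebrafleg=54, wostudruz=619}


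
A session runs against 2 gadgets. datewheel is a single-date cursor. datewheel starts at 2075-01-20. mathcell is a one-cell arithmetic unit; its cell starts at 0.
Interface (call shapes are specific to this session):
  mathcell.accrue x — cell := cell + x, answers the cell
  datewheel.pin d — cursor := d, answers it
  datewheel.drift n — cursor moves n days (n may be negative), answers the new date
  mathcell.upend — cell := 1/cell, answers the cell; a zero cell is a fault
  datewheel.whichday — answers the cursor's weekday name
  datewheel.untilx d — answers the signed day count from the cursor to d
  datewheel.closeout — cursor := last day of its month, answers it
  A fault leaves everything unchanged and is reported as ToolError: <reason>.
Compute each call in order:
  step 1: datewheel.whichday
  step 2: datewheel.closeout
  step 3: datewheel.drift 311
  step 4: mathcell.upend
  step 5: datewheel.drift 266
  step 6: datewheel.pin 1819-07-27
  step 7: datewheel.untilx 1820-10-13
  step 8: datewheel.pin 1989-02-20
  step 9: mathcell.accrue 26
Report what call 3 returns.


Answer: 2075-12-08

Derivation:
Do: whichday[]
See: Sunday
Do: closeout[]
See: 2075-01-31
Do: drift[n: 311]
See: 2075-12-08
Do: upend[]
See: ToolError: reciprocal of zero
Do: drift[n: 266]
See: 2076-08-30
Do: pin[d: 1819-07-27]
See: 1819-07-27
Do: untilx[d: 1820-10-13]
See: 444
Do: pin[d: 1989-02-20]
See: 1989-02-20
Do: accrue[x: 26]
See: 26


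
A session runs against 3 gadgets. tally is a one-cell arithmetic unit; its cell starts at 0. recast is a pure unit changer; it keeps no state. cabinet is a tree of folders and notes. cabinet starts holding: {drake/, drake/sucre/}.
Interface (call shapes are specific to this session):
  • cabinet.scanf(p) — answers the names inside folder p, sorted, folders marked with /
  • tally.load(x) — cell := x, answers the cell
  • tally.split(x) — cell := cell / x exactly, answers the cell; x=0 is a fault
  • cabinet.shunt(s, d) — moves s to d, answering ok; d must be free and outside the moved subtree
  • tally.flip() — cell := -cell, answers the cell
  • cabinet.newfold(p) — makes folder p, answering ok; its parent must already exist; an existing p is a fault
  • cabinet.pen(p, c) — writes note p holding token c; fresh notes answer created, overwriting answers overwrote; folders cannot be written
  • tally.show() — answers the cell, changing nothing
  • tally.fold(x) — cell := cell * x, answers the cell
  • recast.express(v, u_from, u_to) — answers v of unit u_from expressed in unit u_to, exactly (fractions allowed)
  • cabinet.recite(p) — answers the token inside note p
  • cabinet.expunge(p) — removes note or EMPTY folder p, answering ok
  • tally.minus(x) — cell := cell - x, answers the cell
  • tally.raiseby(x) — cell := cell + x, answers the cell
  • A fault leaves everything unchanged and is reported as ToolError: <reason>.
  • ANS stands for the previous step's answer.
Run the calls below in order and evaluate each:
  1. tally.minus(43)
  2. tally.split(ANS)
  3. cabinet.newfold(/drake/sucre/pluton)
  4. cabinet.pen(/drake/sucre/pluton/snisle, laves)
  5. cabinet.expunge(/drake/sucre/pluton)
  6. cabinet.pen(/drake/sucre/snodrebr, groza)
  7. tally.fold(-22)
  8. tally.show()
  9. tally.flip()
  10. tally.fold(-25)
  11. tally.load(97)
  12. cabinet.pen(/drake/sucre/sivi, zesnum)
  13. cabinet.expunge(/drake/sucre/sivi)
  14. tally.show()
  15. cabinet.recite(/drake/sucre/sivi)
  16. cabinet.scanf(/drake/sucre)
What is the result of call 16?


Answer: [pluton/, snodrebr]

Derivation:
Then tally.minus(x=43), and get -43.
Now I run tally.split(x=ANS), — result: 1.
I run cabinet.newfold(p=/drake/sucre/pluton): ok.
I use cabinet.pen(p=/drake/sucre/pluton/snisle, c=laves), giving created.
Calling cabinet.expunge(p=/drake/sucre/pluton), giving ToolError: not empty.
I call cabinet.pen(p=/drake/sucre/snodrebr, c=groza), and see created.
I invoke tally.fold(x=-22): -22.
Now I run tally.show(), and see -22.
I run tally.flip(), and get 22.
I invoke tally.fold(x=-25), and see -550.
I use tally.load(x=97), → 97.
Then cabinet.pen(p=/drake/sucre/sivi, c=zesnum), giving created.
Invoking cabinet.expunge(p=/drake/sucre/sivi), → ok.
Now I run tally.show(), and observe 97.
Using cabinet.recite(p=/drake/sucre/sivi), giving ToolError: not found.
I invoke cabinet.scanf(p=/drake/sucre), which returns [pluton/, snodrebr].


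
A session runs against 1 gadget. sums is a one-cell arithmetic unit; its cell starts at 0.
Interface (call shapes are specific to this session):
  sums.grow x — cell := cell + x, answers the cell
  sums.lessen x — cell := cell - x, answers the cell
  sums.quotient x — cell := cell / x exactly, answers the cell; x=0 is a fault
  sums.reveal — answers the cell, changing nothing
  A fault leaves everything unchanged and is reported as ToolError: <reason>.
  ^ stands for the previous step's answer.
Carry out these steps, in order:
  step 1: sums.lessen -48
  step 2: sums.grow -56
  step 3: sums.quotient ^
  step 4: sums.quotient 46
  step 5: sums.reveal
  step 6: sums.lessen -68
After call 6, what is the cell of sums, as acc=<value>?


Answer: acc=3129/46

Derivation:
Do: sums.lessen[-48]
See: 48
Do: sums.grow[-56]
See: -8
Do: sums.quotient[^]
See: 1
Do: sums.quotient[46]
See: 1/46
Do: sums.reveal[]
See: 1/46
Do: sums.lessen[-68]
See: 3129/46


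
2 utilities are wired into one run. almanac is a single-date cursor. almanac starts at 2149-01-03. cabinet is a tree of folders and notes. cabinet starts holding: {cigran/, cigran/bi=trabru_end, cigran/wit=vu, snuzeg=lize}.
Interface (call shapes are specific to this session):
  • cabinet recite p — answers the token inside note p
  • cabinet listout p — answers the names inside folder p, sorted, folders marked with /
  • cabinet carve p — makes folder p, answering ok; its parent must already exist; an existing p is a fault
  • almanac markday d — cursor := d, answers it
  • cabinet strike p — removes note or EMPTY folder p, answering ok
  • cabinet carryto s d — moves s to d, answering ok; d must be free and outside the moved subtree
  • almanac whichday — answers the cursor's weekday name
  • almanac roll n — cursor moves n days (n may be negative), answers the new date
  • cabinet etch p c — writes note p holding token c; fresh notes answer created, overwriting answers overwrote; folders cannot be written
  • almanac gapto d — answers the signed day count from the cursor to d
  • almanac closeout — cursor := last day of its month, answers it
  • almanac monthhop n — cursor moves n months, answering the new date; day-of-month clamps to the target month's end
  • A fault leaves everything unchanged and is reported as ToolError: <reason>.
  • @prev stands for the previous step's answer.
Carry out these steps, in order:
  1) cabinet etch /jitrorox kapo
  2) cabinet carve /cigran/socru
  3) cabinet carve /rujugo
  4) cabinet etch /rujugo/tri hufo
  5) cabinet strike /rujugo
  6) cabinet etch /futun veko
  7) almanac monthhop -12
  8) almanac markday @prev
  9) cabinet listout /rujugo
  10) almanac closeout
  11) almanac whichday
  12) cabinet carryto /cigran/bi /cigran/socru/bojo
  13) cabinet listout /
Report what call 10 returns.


Answer: 2148-01-31

Derivation:
·→ cabinet etch(p=/jitrorox, c=kapo)
·← created
·→ cabinet carve(p=/cigran/socru)
·← ok
·→ cabinet carve(p=/rujugo)
·← ok
·→ cabinet etch(p=/rujugo/tri, c=hufo)
·← created
·→ cabinet strike(p=/rujugo)
·← ToolError: not empty
·→ cabinet etch(p=/futun, c=veko)
·← created
·→ almanac monthhop(n=-12)
·← 2148-01-03
·→ almanac markday(d=@prev)
·← 2148-01-03
·→ cabinet listout(p=/rujugo)
·← [tri]
·→ almanac closeout()
·← 2148-01-31
·→ almanac whichday()
·← Wednesday
·→ cabinet carryto(s=/cigran/bi, d=/cigran/socru/bojo)
·← ok
·→ cabinet listout(p=/)
·← [cigran/, futun, jitrorox, rujugo/, snuzeg]


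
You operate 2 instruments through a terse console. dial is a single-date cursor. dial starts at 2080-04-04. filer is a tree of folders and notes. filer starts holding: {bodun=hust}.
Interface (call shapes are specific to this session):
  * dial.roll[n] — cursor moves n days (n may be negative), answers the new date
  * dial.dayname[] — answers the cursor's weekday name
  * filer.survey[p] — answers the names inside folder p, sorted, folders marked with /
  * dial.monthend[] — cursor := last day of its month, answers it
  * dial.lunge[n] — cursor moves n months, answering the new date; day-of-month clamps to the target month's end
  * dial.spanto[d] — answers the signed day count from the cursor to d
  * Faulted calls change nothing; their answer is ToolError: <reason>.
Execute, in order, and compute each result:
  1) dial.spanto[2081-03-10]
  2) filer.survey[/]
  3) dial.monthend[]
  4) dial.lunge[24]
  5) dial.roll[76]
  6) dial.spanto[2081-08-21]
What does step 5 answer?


I try spanto with d→2081-03-10, and get 340.
Next I call survey with p→/, yielding [bodun].
Calling monthend, and observe 2080-04-30.
Using lunge with n→24, and observe 2082-04-30.
Next I call roll with n→76, and observe 2082-07-15.
Then spanto with d→2081-08-21, — result: -328.

Answer: 2082-07-15


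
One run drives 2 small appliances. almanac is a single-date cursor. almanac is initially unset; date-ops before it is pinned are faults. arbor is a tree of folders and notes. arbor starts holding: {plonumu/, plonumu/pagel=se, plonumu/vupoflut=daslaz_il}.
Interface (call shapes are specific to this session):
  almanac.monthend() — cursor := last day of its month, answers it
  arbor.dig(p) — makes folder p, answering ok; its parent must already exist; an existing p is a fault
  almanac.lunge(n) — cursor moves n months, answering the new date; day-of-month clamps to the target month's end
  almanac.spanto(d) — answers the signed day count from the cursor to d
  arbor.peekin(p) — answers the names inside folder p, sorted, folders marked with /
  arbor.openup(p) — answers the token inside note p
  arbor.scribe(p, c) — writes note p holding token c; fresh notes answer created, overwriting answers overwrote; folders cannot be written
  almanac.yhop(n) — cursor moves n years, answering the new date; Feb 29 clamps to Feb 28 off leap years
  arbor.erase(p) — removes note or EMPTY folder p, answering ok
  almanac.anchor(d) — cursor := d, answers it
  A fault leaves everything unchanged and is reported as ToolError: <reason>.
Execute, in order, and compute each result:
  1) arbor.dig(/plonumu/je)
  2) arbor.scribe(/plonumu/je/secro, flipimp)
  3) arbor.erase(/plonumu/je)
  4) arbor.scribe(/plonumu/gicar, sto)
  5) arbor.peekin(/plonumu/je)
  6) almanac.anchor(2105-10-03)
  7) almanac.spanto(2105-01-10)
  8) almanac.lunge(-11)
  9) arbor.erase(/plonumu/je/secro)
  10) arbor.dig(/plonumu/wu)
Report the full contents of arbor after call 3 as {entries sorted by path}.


I invoke dig(/plonumu/je), and observe ok.
Invoking scribe(/plonumu/je/secro, flipimp), → created.
Next I call erase(/plonumu/je): ToolError: not empty.
Then scribe(/plonumu/gicar, sto), — result: created.
Next I call peekin(/plonumu/je), which returns [secro].
Calling anchor(2105-10-03), giving 2105-10-03.
Now I run spanto(2105-01-10), and see -266.
Invoking lunge(-11), and observe 2104-11-03.
I run erase(/plonumu/je/secro), and see ok.
I call dig(/plonumu/wu), → ok.

Answer: {plonumu/, plonumu/je/, plonumu/je/secro=flipimp, plonumu/pagel=se, plonumu/vupoflut=daslaz_il}


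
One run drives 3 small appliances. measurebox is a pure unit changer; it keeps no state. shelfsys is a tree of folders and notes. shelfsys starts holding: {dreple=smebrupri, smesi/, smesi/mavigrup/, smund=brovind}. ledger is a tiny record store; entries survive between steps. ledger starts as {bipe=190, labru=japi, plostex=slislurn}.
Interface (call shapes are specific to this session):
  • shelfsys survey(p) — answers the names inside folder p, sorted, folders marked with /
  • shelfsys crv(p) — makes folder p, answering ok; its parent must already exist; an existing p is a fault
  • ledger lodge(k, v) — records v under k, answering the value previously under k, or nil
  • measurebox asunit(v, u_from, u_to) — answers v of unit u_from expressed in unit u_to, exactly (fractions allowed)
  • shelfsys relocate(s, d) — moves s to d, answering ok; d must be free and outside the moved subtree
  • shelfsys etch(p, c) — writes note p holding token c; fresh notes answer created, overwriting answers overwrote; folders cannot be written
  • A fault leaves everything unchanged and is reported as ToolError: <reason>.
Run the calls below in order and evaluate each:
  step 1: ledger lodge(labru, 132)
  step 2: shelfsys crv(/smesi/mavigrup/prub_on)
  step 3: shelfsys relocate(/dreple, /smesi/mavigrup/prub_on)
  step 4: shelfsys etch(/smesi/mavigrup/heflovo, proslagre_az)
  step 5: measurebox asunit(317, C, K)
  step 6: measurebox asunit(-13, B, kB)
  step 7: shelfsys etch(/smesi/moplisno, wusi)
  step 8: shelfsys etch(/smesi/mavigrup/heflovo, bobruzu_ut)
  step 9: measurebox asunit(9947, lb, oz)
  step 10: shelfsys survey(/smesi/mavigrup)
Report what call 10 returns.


Then ledger lodge(k='labru', v='132'), — result: japi.
Then shelfsys crv(p='/smesi/mavigrup/prub_on'), giving ok.
Using shelfsys relocate(s='/dreple', d='/smesi/mavigrup/prub_on'), and get ToolError: exists.
I run shelfsys etch(p='/smesi/mavigrup/heflovo', c='proslagre_az'): created.
I use measurebox asunit(v='317', u_from='C', u_to='K'), — result: 11803/20.
I run measurebox asunit(v='-13', u_from='B', u_to='kB'), which returns -13/1000.
I invoke shelfsys etch(p='/smesi/moplisno', c='wusi'), — result: created.
Calling shelfsys etch(p='/smesi/mavigrup/heflovo', c='bobruzu_ut'), and get overwrote.
I try measurebox asunit(v='9947', u_from='lb', u_to='oz'), and get 159152.
Now I run shelfsys survey(p='/smesi/mavigrup'): [heflovo, prub_on/].

Answer: [heflovo, prub_on/]


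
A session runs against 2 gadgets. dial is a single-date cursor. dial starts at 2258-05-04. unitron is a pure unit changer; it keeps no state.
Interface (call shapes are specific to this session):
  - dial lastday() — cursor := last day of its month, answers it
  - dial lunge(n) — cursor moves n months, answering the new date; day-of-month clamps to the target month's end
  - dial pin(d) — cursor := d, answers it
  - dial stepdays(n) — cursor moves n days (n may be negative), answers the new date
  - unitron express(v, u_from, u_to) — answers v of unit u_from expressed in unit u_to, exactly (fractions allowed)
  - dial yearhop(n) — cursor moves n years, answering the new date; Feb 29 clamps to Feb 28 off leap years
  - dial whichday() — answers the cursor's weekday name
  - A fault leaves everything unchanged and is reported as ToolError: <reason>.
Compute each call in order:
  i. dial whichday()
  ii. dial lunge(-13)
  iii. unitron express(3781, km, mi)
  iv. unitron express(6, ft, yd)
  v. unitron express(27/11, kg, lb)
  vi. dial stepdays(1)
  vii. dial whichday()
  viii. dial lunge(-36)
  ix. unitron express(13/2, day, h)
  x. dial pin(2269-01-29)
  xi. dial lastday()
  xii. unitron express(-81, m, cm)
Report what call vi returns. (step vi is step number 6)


Answer: 2257-04-05

Derivation:
Do: dial whichday[]
See: Tuesday
Do: dial lunge[-13]
See: 2257-04-04
Do: unitron express[3781; km; mi]
See: 59078125/25146
Do: unitron express[6; ft; yd]
See: 2
Do: unitron express[27/11; kg; lb]
See: 2700000000/498951607
Do: dial stepdays[1]
See: 2257-04-05
Do: dial whichday[]
See: Sunday
Do: dial lunge[-36]
See: 2254-04-05
Do: unitron express[13/2; day; h]
See: 156
Do: dial pin[2269-01-29]
See: 2269-01-29
Do: dial lastday[]
See: 2269-01-31
Do: unitron express[-81; m; cm]
See: -8100


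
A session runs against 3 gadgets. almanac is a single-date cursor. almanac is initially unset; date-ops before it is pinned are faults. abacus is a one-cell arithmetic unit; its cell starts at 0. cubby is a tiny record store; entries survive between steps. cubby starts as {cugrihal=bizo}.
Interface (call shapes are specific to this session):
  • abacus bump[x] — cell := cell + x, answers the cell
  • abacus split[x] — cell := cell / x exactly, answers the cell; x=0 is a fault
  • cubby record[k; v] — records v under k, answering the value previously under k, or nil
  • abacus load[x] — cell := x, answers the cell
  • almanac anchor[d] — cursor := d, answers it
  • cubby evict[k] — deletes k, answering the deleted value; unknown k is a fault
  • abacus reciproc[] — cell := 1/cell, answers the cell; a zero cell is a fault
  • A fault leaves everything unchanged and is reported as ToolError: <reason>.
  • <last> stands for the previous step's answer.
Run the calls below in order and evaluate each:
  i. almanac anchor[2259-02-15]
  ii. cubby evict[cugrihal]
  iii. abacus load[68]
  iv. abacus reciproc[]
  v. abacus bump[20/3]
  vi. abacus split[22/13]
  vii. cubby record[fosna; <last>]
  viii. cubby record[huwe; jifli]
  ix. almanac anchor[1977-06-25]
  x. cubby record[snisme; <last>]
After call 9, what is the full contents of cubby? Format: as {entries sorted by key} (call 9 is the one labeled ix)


Step: almanac anchor[d=2259-02-15]
Result: 2259-02-15
Step: cubby evict[k=cugrihal]
Result: bizo
Step: abacus load[x=68]
Result: 68
Step: abacus reciproc[]
Result: 1/68
Step: abacus bump[x=20/3]
Result: 1363/204
Step: abacus split[x=22/13]
Result: 17719/4488
Step: cubby record[k=fosna; v=<last>]
Result: nil
Step: cubby record[k=huwe; v=jifli]
Result: nil
Step: almanac anchor[d=1977-06-25]
Result: 1977-06-25
Step: cubby record[k=snisme; v=<last>]
Result: nil

Answer: {fosna=17719/4488, huwe=jifli}


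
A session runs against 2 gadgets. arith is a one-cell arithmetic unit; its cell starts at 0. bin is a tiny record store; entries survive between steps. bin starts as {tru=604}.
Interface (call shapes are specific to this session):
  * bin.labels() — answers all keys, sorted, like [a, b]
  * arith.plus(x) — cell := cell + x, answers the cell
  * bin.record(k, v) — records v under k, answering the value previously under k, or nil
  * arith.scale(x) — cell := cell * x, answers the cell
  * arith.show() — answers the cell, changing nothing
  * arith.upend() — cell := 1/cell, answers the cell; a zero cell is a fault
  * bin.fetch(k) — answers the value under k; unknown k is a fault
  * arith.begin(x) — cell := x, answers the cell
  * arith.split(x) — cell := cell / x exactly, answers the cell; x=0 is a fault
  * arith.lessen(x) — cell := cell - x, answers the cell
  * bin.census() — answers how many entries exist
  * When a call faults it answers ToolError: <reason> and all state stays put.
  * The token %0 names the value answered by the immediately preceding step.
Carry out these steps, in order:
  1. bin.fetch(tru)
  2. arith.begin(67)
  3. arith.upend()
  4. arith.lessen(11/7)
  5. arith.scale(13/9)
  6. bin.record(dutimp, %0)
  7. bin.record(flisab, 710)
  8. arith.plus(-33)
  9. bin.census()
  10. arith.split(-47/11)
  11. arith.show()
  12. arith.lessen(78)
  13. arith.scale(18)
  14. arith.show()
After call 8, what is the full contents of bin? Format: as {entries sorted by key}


Answer: {dutimp=-9490/4221, flisab=710, tru=604}

Derivation:
·→ fetch(k=tru)
·← 604
·→ begin(x=67)
·← 67
·→ upend()
·← 1/67
·→ lessen(x=11/7)
·← -730/469
·→ scale(x=13/9)
·← -9490/4221
·→ record(k=dutimp, v=%0)
·← nil
·→ record(k=flisab, v=710)
·← nil
·→ plus(x=-33)
·← -148783/4221
·→ census()
·← 3
·→ split(x=-47/11)
·← 1636613/198387
·→ show()
·← 1636613/198387
·→ lessen(x=78)
·← -13837573/198387
·→ scale(x=18)
·← -27675146/22043
·→ show()
·← -27675146/22043


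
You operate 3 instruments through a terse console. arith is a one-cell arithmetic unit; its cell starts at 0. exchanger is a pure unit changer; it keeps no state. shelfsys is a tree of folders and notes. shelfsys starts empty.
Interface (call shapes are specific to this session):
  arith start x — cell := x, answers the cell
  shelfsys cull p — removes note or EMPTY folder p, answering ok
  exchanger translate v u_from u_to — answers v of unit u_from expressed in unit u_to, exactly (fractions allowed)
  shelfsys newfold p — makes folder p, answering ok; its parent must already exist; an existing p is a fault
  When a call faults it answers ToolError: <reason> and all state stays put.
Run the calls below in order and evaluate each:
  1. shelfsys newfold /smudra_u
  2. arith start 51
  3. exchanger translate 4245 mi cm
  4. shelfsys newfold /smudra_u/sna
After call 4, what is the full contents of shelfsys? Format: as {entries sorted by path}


==> shelfsys newfold(p='/smudra_u')
<== ok
==> arith start(x='51')
<== 51
==> exchanger translate(v='4245', u_from='mi', u_to='cm')
<== 683166528
==> shelfsys newfold(p='/smudra_u/sna')
<== ok

Answer: {smudra_u/, smudra_u/sna/}
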